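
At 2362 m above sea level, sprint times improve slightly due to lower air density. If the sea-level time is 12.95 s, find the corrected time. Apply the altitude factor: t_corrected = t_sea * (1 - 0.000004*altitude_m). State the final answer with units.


Correction factor = 1 - 0.000004 * 2362 = 0.990552
t_corrected = t_sea * factor = 12.95 * 0.990552
t_corrected = 12.8276 s

12.8276 s


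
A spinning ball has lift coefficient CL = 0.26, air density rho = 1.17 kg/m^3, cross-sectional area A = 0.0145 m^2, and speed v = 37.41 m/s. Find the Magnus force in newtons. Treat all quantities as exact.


FM = 0.5 * CL * rho * A * v^2
FM = 0.5 * 0.26 * 1.17 * 0.0145 * 37.41^2
v^2 = 1399.5081
FM = 0.5 * 0.26 * 1.17 * 0.0145 * 1399.5081 = 3.0865 N

3.0865 N


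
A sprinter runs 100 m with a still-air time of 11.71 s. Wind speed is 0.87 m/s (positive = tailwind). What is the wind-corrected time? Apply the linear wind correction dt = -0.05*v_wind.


dt = -0.05 * v_wind = -0.05 * 0.87 = -0.0435 s
t_corrected = t_still + dt = 11.71 + (-0.0435)
t_corrected = 11.6665 s

11.6665 s


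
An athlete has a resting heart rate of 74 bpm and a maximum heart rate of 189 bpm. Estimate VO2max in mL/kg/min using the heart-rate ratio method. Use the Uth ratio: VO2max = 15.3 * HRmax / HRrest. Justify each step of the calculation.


VO2max = 15.3 * HRmax / HRrest
VO2max = 15.3 * 189 / 74
VO2max = 2891.7 / 74 = 39.077 mL/kg/min

39.077 mL/kg/min


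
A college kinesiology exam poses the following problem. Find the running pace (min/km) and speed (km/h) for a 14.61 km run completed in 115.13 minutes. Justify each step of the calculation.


Pace = time / distance = 115.13 min / 14.61 km = 7.8802 min/km
Speed = distance / time_in_hours = 14.61 / 1.9188 hr
Speed = 7.614 km/h

7.8802 min/km, 7.614 km/h


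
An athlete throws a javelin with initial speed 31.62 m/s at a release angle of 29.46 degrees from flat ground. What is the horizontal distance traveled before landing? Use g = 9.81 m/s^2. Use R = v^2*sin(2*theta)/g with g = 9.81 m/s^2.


R = v^2 * sin(2*theta) / g
Convert angle to radians: theta = 29.46 deg = 0.5142 rad
sin(2*theta) = sin(1.0283) = 0.8564
R = 31.62^2 * 0.8564 / 9.81
R = 999.8244 * 0.8564 / 9.81 = 87.2882 m

87.2882 m


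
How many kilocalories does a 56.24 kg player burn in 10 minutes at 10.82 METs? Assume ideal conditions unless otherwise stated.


kcal = MET * mass * time_hr
Convert time: 10 min = 0.1667 hr
kcal = 10.82 * 56.24 * 0.1667
kcal = 101.4195 kcal

101.4195 kcal


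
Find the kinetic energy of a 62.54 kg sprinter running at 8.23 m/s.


KE = 0.5 * m * v^2
KE = 0.5 * 62.54 * 8.23^2
KE = 0.5 * 62.54 * 67.7329 = 2118.0078 J

2118.0078 J


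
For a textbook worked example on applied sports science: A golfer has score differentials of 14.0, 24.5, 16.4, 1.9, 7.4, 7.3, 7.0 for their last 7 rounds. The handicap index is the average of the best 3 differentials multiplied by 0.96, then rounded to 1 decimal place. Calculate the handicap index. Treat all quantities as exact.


All differentials: 14.0, 24.5, 16.4, 1.9, 7.4, 7.3, 7.0
Sorted: 1.9, 7.0, 7.3, 7.4, 14.0, 16.4, 24.5
Best 3: 1.9, 7.0, 7.3
Average of best = 16.2 / 3 = 5.4
Raw index = 5.4 * 0.96 = 5.184
Handicap index = round(5.184, 1) = 5.2

5.2


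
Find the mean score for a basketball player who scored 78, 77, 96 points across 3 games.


Average = sum / n
Sum = 251
Average = 251 / 3 = 83.6667

83.6667


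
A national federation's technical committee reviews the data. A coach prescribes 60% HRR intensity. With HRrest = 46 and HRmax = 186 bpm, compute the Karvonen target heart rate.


Target = HRrest + pct*(HRmax - HRrest)
Heart rate reserve = HRmax - HRrest = 186 - 46 = 140 bpm
Fraction = 60% = 0.6
Target = 46 + 0.6 * 140
Target = 46 + 84 = 130 bpm

130 bpm


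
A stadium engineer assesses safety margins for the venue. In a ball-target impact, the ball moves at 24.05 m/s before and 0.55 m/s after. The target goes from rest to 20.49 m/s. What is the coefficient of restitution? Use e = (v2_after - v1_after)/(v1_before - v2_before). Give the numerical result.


e = (v2_after - v1_after) / (v1_before - v2_before)
Numerator = 20.49 - 0.55 = 19.94
Denominator = 24.05 - 0 = 24.05
e = 19.94 / 24.05 = 0.8291

0.8291


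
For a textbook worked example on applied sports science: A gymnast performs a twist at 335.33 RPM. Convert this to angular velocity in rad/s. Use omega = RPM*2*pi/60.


omega = RPM * 2 * pi / 60
omega = 335.33 * 2 * 3.14159 / 60
omega = 2106.9405 / 60 = 35.1157 rad/s

35.1157 rad/s


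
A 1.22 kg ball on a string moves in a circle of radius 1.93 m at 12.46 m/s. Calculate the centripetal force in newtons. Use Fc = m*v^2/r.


Fc = m * v^2 / r
v^2 = 12.46^2 = 155.2516
Fc = 1.22 * 155.2516 / 1.93
Fc = 189.407 / 1.93 = 98.1383 N

98.1383 N


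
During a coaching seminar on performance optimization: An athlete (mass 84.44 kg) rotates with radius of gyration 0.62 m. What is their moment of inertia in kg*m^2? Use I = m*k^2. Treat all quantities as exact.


I = m * k^2
I = 84.44 * 0.62^2
I = 84.44 * 0.3844 = 32.4587 kg*m^2

32.4587 kg*m^2


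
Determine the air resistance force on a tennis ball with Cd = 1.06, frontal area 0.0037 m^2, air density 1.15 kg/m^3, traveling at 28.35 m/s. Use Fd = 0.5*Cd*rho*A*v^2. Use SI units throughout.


Fd = 0.5 * Cd * rho * A * v^2
Fd = 0.5 * 1.06 * 1.15 * 0.0037 * 28.35^2
v^2 = 803.7225
Fd = 0.5 * 1.06 * 1.15 * 0.0037 * 803.7225 = 1.8125 N

1.8125 N


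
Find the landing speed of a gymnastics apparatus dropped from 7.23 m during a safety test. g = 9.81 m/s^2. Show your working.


v = sqrt(2 * g * h)
v = sqrt(2 * 9.81 * 7.23)
v = sqrt(141.8526) = 11.9102 m/s

11.9102 m/s


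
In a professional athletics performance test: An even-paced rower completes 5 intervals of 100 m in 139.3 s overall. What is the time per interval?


Split time = total_time / n_laps = 139.3 / 5
Split time = 27.86 s per lap

27.86 s


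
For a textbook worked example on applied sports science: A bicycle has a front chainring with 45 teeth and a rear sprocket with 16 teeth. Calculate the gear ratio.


GR = front_teeth / rear_teeth
GR = 45 / 16
GR = 2.8125

2.8125


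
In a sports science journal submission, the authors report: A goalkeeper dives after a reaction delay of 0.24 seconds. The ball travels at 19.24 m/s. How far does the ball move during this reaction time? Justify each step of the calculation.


d = v * t
d = 19.24 * 0.24
d = 4.6176 m

4.6176 m


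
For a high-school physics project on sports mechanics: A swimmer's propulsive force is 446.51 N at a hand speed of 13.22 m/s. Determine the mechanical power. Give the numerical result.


P = F * v
P = 446.51 * 13.22
P = 5902.8622 W

5902.8622 W


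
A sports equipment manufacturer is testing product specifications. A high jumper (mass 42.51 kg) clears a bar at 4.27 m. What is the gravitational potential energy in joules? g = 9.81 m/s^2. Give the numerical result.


PE = m * g * h
PE = 42.51 * 9.81 * 4.27
PE = 417.0231 * 4.27 = 1780.6886 J

1780.6886 J


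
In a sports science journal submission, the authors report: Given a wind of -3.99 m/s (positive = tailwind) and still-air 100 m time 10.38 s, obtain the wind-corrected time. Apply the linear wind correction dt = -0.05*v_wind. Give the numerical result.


dt = -0.05 * v_wind = -0.05 * -3.99 = 0.1995 s
t_corrected = t_still + dt = 10.38 + (0.1995)
t_corrected = 10.5795 s

10.5795 s


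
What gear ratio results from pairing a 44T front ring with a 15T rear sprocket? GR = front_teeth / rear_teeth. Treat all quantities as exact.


GR = front_teeth / rear_teeth
GR = 44 / 15
GR = 2.9333

2.9333


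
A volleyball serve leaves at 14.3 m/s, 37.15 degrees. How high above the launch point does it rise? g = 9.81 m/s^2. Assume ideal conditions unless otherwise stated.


H = (v*sin(theta))^2 / (2*g)
vy = v*sin(theta) = 14.3 * sin(37.15 deg) = 8.6358 m/s
H = vy^2 / (2*g) = 74.5775 / (2*9.81)
H = 74.5775 / 19.62 = 3.8011 m

3.8011 m


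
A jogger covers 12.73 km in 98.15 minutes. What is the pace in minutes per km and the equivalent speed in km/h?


Pace = time / distance = 98.15 min / 12.73 km = 7.7101 min/km
Speed = distance / time_in_hours = 12.73 / 1.6358 hr
Speed = 7.782 km/h

7.7101 min/km, 7.782 km/h


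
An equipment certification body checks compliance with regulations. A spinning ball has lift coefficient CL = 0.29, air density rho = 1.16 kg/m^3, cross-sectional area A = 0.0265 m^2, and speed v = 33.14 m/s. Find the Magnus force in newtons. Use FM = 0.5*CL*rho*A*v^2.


FM = 0.5 * CL * rho * A * v^2
FM = 0.5 * 0.29 * 1.16 * 0.0265 * 33.14^2
v^2 = 1098.2596
FM = 0.5 * 0.29 * 1.16 * 0.0265 * 1098.2596 = 4.8953 N

4.8953 N


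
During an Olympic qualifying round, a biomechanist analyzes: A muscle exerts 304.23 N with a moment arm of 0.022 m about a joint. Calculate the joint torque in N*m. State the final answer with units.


tau = F * d
tau = 304.23 * 0.022
tau = 6.6931 N*m

6.6931 N*m


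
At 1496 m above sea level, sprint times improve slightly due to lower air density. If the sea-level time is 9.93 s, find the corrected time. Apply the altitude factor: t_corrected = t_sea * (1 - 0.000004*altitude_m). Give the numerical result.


Correction factor = 1 - 0.000004 * 1496 = 0.994016
t_corrected = t_sea * factor = 9.93 * 0.994016
t_corrected = 9.8706 s

9.8706 s


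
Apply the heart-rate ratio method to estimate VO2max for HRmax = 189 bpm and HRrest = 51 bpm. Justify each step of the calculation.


VO2max = 15.3 * HRmax / HRrest
VO2max = 15.3 * 189 / 51
VO2max = 2891.7 / 51 = 56.7 mL/kg/min

56.7 mL/kg/min


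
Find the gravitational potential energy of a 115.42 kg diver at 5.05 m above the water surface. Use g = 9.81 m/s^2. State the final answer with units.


PE = m * g * h
PE = 115.42 * 9.81 * 5.05
PE = 1132.2702 * 5.05 = 5717.9645 J

5717.9645 J


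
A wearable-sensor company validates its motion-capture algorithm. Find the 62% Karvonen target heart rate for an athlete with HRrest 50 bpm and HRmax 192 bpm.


Target = HRrest + pct*(HRmax - HRrest)
Heart rate reserve = HRmax - HRrest = 192 - 50 = 142 bpm
Fraction = 62% = 0.62
Target = 50 + 0.62 * 142
Target = 50 + 88.04 = 138.04 bpm

138.04 bpm


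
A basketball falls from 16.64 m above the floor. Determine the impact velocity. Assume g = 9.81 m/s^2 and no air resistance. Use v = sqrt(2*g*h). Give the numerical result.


v = sqrt(2 * g * h)
v = sqrt(2 * 9.81 * 16.64)
v = sqrt(326.4768) = 18.0687 m/s

18.0687 m/s


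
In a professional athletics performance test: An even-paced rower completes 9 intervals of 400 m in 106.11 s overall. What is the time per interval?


Split time = total_time / n_laps = 106.11 / 9
Split time = 11.79 s per lap

11.79 s


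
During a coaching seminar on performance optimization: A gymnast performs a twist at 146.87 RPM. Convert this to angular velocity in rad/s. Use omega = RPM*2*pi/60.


omega = RPM * 2 * pi / 60
omega = 146.87 * 2 * 3.14159 / 60
omega = 922.8114 / 60 = 15.3802 rad/s

15.3802 rad/s


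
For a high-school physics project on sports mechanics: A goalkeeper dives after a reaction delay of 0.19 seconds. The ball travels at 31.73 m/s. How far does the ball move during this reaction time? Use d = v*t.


d = v * t
d = 31.73 * 0.19
d = 6.0287 m

6.0287 m


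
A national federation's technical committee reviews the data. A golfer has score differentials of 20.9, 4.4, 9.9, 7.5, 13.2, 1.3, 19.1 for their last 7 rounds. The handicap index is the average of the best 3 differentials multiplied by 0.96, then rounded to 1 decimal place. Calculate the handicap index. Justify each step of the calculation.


All differentials: 20.9, 4.4, 9.9, 7.5, 13.2, 1.3, 19.1
Sorted: 1.3, 4.4, 7.5, 9.9, 13.2, 19.1, 20.9
Best 3: 1.3, 4.4, 7.5
Average of best = 13.2 / 3 = 4.4
Raw index = 4.4 * 0.96 = 4.224
Handicap index = round(4.224, 1) = 4.2

4.2


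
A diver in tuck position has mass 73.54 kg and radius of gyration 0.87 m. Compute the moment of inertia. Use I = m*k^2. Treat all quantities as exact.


I = m * k^2
I = 73.54 * 0.87^2
I = 73.54 * 0.7569 = 55.6624 kg*m^2

55.6624 kg*m^2


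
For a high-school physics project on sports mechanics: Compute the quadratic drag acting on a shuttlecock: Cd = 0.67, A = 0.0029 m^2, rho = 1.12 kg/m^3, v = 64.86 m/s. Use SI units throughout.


Fd = 0.5 * Cd * rho * A * v^2
Fd = 0.5 * 0.67 * 1.12 * 0.0029 * 64.86^2
v^2 = 4206.8196
Fd = 0.5 * 0.67 * 1.12 * 0.0029 * 4206.8196 = 4.5774 N

4.5774 N


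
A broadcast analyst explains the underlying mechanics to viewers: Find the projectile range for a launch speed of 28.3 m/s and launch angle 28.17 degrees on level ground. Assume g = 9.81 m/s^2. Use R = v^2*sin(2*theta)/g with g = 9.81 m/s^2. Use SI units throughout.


R = v^2 * sin(2*theta) / g
Convert angle to radians: theta = 28.17 deg = 0.4917 rad
sin(2*theta) = sin(0.9833) = 0.8323
R = 28.3^2 * 0.8323 / 9.81
R = 800.89 * 0.8323 / 9.81 = 67.9525 m

67.9525 m


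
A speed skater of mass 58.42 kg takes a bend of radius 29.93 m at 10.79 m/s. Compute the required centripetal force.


Fc = m * v^2 / r
v^2 = 10.79^2 = 116.4241
Fc = 58.42 * 116.4241 / 29.93
Fc = 6801.4959 / 29.93 = 227.2468 N

227.2468 N


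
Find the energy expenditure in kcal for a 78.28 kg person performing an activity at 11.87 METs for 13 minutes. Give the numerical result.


kcal = MET * mass * time_hr
Convert time: 13 min = 0.2167 hr
kcal = 11.87 * 78.28 * 0.2167
kcal = 201.3231 kcal

201.3231 kcal


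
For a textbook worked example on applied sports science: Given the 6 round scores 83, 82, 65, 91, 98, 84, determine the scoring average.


Average = sum / n
Sum = 503
Average = 503 / 6 = 83.8333

83.8333


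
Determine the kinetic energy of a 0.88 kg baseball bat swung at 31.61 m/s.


KE = 0.5 * m * v^2
KE = 0.5 * 0.88 * 31.61^2
KE = 0.5 * 0.88 * 999.1921 = 439.6445 J

439.6445 J


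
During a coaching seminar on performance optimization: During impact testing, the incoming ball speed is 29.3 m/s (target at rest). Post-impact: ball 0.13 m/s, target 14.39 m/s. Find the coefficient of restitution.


e = (v2_after - v1_after) / (v1_before - v2_before)
Numerator = 14.39 - 0.13 = 14.26
Denominator = 29.3 - 0 = 29.3
e = 14.26 / 29.3 = 0.4867

0.4867


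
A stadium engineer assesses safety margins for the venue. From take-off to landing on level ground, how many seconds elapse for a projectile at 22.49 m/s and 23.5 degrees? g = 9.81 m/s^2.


T = 2*v*sin(theta)/g
sin(theta) = sin(23.5 deg) = 0.3987
T = 2*22.49*0.3987 / 9.81
T = 17.9357 / 9.81 = 1.8283 s

1.8283 s


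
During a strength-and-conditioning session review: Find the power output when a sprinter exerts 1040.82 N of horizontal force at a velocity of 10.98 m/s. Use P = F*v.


P = F * v
P = 1040.82 * 10.98
P = 11428.2036 W

11428.2036 W


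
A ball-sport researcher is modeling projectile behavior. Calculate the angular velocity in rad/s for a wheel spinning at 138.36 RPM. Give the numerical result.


omega = RPM * 2 * pi / 60
omega = 138.36 * 2 * 3.14159 / 60
omega = 869.3415 / 60 = 14.489 rad/s

14.489 rad/s


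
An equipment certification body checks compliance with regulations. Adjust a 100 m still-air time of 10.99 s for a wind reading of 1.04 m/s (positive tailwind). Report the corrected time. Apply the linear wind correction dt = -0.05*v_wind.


dt = -0.05 * v_wind = -0.05 * 1.04 = -0.052 s
t_corrected = t_still + dt = 10.99 + (-0.052)
t_corrected = 10.938 s

10.938 s


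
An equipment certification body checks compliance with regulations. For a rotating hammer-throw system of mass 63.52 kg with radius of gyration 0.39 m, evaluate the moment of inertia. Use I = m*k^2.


I = m * k^2
I = 63.52 * 0.39^2
I = 63.52 * 0.1521 = 9.6614 kg*m^2

9.6614 kg*m^2


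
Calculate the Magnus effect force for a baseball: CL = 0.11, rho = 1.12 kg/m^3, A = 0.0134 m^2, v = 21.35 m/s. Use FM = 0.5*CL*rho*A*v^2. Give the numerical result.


FM = 0.5 * CL * rho * A * v^2
FM = 0.5 * 0.11 * 1.12 * 0.0134 * 21.35^2
v^2 = 455.8225
FM = 0.5 * 0.11 * 1.12 * 0.0134 * 455.8225 = 0.3763 N

0.3763 N


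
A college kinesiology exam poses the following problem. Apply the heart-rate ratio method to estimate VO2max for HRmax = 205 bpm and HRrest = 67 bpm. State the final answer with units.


VO2max = 15.3 * HRmax / HRrest
VO2max = 15.3 * 205 / 67
VO2max = 3136.5 / 67 = 46.8134 mL/kg/min

46.8134 mL/kg/min


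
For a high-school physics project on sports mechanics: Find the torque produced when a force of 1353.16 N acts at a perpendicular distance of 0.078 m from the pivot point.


tau = F * d
tau = 1353.16 * 0.078
tau = 105.5465 N*m

105.5465 N*m


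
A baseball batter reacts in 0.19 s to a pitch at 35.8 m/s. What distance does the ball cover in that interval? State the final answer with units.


d = v * t
d = 35.8 * 0.19
d = 6.802 m

6.802 m


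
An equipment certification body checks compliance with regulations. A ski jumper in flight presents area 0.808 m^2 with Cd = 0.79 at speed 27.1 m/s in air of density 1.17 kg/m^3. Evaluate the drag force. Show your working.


Fd = 0.5 * Cd * rho * A * v^2
Fd = 0.5 * 0.79 * 1.17 * 0.808 * 27.1^2
v^2 = 734.41
Fd = 0.5 * 0.79 * 1.17 * 0.808 * 734.41 = 274.2413 N

274.2413 N


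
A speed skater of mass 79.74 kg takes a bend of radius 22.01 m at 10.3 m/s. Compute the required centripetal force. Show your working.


Fc = m * v^2 / r
v^2 = 10.3^2 = 106.09
Fc = 79.74 * 106.09 / 22.01
Fc = 8459.6166 / 22.01 = 384.3533 N

384.3533 N


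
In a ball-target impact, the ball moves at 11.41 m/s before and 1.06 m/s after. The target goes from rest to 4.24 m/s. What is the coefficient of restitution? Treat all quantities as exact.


e = (v2_after - v1_after) / (v1_before - v2_before)
Numerator = 4.24 - 1.06 = 3.18
Denominator = 11.41 - 0 = 11.41
e = 3.18 / 11.41 = 0.2787

0.2787


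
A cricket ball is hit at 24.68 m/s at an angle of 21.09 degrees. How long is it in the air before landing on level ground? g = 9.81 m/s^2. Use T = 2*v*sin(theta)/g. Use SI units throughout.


T = 2*v*sin(theta)/g
sin(theta) = sin(21.09 deg) = 0.3598
T = 2*24.68*0.3598 / 9.81
T = 17.7614 / 9.81 = 1.8105 s

1.8105 s


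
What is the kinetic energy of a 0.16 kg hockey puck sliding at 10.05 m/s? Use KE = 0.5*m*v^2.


KE = 0.5 * m * v^2
KE = 0.5 * 0.16 * 10.05^2
KE = 0.5 * 0.16 * 101.0025 = 8.0802 J

8.0802 J


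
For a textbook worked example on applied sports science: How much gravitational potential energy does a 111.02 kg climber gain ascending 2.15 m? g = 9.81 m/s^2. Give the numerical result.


PE = m * g * h
PE = 111.02 * 9.81 * 2.15
PE = 1089.1062 * 2.15 = 2341.5783 J

2341.5783 J


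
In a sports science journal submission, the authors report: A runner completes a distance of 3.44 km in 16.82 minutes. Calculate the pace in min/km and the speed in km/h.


Pace = time / distance = 16.82 min / 3.44 km = 4.8895 min/km
Speed = distance / time_in_hours = 3.44 / 0.2803 hr
Speed = 12.2711 km/h

4.8895 min/km, 12.2711 km/h


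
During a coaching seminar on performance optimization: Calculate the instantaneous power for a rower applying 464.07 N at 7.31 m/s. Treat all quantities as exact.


P = F * v
P = 464.07 * 7.31
P = 3392.3517 W

3392.3517 W


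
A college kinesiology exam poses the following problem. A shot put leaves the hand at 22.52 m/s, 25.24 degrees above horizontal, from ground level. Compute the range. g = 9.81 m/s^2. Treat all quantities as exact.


R = v^2 * sin(2*theta) / g
Convert angle to radians: theta = 25.24 deg = 0.4405 rad
sin(2*theta) = sin(0.881) = 0.7714
R = 22.52^2 * 0.7714 / 9.81
R = 507.1504 * 0.7714 / 9.81 = 39.8794 m

39.8794 m


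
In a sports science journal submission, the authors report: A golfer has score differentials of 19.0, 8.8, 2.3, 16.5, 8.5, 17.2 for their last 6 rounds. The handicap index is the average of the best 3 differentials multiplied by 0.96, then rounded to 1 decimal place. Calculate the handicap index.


All differentials: 19.0, 8.8, 2.3, 16.5, 8.5, 17.2
Sorted: 2.3, 8.5, 8.8, 16.5, 17.2, 19.0
Best 3: 2.3, 8.5, 8.8
Average of best = 19.6 / 3 = 6.5333
Raw index = 6.5333 * 0.96 = 6.272
Handicap index = round(6.272, 1) = 6.3

6.3


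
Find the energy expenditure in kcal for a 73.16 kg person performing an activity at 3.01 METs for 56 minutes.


kcal = MET * mass * time_hr
Convert time: 56 min = 0.9333 hr
kcal = 3.01 * 73.16 * 0.9333
kcal = 205.5308 kcal

205.5308 kcal


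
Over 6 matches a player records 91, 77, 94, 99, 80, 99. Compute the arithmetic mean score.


Average = sum / n
Sum = 540
Average = 540 / 6 = 90

90


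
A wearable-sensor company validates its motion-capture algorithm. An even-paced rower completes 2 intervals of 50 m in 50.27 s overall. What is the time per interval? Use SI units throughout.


Split time = total_time / n_laps = 50.27 / 2
Split time = 25.135 s per lap

25.135 s


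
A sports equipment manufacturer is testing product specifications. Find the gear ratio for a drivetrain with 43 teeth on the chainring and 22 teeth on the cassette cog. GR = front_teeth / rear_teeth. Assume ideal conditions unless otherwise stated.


GR = front_teeth / rear_teeth
GR = 43 / 22
GR = 1.9545

1.9545


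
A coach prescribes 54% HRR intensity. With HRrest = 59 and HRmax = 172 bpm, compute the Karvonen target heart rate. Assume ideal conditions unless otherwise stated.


Target = HRrest + pct*(HRmax - HRrest)
Heart rate reserve = HRmax - HRrest = 172 - 59 = 113 bpm
Fraction = 54% = 0.54
Target = 59 + 0.54 * 113
Target = 59 + 61.02 = 120.02 bpm

120.02 bpm


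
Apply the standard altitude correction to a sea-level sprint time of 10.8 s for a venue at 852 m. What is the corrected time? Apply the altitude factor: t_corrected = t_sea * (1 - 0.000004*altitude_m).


Correction factor = 1 - 0.000004 * 852 = 0.996592
t_corrected = t_sea * factor = 10.8 * 0.996592
t_corrected = 10.7632 s

10.7632 s


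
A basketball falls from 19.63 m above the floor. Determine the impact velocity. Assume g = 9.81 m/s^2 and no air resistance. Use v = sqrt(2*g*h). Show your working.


v = sqrt(2 * g * h)
v = sqrt(2 * 9.81 * 19.63)
v = sqrt(385.1406) = 19.625 m/s

19.625 m/s


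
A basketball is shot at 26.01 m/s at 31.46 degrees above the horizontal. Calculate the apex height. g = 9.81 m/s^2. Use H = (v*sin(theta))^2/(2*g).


H = (v*sin(theta))^2 / (2*g)
vy = v*sin(theta) = 26.01 * sin(31.46 deg) = 13.5747 m/s
H = vy^2 / (2*g) = 184.2725 / (2*9.81)
H = 184.2725 / 19.62 = 9.3921 m

9.3921 m


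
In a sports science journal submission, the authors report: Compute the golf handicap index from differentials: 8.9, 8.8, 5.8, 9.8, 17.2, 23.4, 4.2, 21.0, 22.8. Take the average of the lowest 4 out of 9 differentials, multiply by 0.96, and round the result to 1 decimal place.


All differentials: 8.9, 8.8, 5.8, 9.8, 17.2, 23.4, 4.2, 21.0, 22.8
Sorted: 4.2, 5.8, 8.8, 8.9, 9.8, 17.2, 21.0, 22.8, 23.4
Best 4: 4.2, 5.8, 8.8, 8.9
Average of best = 27.7 / 4 = 6.925
Raw index = 6.925 * 0.96 = 6.648
Handicap index = round(6.648, 1) = 6.6

6.6


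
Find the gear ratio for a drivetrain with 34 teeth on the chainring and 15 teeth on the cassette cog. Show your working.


GR = front_teeth / rear_teeth
GR = 34 / 15
GR = 2.2667

2.2667


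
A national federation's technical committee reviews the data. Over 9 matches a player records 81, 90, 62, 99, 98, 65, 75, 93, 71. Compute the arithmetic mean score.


Average = sum / n
Sum = 734
Average = 734 / 9 = 81.5556

81.5556


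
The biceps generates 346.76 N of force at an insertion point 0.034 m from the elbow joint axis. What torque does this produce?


tau = F * d
tau = 346.76 * 0.034
tau = 11.7898 N*m

11.7898 N*m


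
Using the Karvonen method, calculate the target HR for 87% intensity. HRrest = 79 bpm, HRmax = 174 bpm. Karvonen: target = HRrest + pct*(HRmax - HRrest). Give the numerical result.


Target = HRrest + pct*(HRmax - HRrest)
Heart rate reserve = HRmax - HRrest = 174 - 79 = 95 bpm
Fraction = 87% = 0.87
Target = 79 + 0.87 * 95
Target = 79 + 82.65 = 161.65 bpm

161.65 bpm


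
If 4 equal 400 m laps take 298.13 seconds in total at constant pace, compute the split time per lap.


Split time = total_time / n_laps = 298.13 / 4
Split time = 74.5325 s per lap

74.5325 s


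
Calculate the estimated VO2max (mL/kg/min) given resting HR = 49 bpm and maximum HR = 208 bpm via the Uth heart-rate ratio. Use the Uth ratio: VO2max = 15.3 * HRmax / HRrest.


VO2max = 15.3 * HRmax / HRrest
VO2max = 15.3 * 208 / 49
VO2max = 3182.4 / 49 = 64.9469 mL/kg/min

64.9469 mL/kg/min


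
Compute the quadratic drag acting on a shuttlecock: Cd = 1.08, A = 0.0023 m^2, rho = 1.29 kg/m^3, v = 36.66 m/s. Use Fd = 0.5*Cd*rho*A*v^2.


Fd = 0.5 * Cd * rho * A * v^2
Fd = 0.5 * 1.08 * 1.29 * 0.0023 * 36.66^2
v^2 = 1343.9556
Fd = 0.5 * 1.08 * 1.29 * 0.0023 * 1343.9556 = 2.1533 N

2.1533 N


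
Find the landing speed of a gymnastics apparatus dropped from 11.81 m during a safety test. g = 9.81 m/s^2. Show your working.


v = sqrt(2 * g * h)
v = sqrt(2 * 9.81 * 11.81)
v = sqrt(231.7122) = 15.2221 m/s

15.2221 m/s


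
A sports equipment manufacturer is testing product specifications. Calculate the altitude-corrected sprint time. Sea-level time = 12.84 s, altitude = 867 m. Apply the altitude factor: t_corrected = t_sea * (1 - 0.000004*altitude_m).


Correction factor = 1 - 0.000004 * 867 = 0.996532
t_corrected = t_sea * factor = 12.84 * 0.996532
t_corrected = 12.7955 s

12.7955 s


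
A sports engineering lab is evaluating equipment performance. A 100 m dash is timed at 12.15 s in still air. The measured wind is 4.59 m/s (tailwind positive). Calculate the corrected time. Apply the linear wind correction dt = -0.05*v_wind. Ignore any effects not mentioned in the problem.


dt = -0.05 * v_wind = -0.05 * 4.59 = -0.2295 s
t_corrected = t_still + dt = 12.15 + (-0.2295)
t_corrected = 11.9205 s

11.9205 s


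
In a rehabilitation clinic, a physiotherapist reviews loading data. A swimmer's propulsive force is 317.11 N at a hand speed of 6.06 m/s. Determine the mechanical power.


P = F * v
P = 317.11 * 6.06
P = 1921.6866 W

1921.6866 W


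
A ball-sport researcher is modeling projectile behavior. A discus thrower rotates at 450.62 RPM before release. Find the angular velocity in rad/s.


omega = RPM * 2 * pi / 60
omega = 450.62 * 2 * 3.14159 / 60
omega = 2831.329 / 60 = 47.1888 rad/s

47.1888 rad/s


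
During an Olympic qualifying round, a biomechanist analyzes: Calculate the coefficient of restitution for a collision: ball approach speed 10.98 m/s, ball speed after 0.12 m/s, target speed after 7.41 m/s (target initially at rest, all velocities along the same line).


e = (v2_after - v1_after) / (v1_before - v2_before)
Numerator = 7.41 - 0.12 = 7.29
Denominator = 10.98 - 0 = 10.98
e = 7.29 / 10.98 = 0.6639

0.6639


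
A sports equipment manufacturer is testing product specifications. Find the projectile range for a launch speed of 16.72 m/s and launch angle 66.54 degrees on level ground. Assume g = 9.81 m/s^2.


R = v^2 * sin(2*theta) / g
Convert angle to radians: theta = 66.54 deg = 1.1613 rad
sin(2*theta) = sin(2.3227) = 0.7304
R = 16.72^2 * 0.7304 / 9.81
R = 279.5584 * 0.7304 / 9.81 = 20.8144 m

20.8144 m


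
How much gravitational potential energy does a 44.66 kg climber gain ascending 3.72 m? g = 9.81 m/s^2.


PE = m * g * h
PE = 44.66 * 9.81 * 3.72
PE = 438.1146 * 3.72 = 1629.7863 J

1629.7863 J


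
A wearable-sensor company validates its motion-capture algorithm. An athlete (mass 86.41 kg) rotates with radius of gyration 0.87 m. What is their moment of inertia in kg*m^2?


I = m * k^2
I = 86.41 * 0.87^2
I = 86.41 * 0.7569 = 65.4037 kg*m^2

65.4037 kg*m^2


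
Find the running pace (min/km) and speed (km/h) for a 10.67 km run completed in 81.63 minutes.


Pace = time / distance = 81.63 min / 10.67 km = 7.6504 min/km
Speed = distance / time_in_hours = 10.67 / 1.3605 hr
Speed = 7.8427 km/h

7.6504 min/km, 7.8427 km/h


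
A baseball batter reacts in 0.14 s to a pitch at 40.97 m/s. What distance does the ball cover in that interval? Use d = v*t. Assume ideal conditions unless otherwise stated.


d = v * t
d = 40.97 * 0.14
d = 5.7358 m

5.7358 m


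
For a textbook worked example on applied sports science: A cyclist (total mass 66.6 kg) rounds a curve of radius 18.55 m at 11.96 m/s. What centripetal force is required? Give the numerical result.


Fc = m * v^2 / r
v^2 = 11.96^2 = 143.0416
Fc = 66.6 * 143.0416 / 18.55
Fc = 9526.5706 / 18.55 = 513.5618 N

513.5618 N


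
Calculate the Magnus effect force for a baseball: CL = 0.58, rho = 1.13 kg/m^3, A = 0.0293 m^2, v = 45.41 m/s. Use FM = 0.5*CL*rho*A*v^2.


FM = 0.5 * CL * rho * A * v^2
FM = 0.5 * 0.58 * 1.13 * 0.0293 * 45.41^2
v^2 = 2062.0681
FM = 0.5 * 0.58 * 1.13 * 0.0293 * 2062.0681 = 19.7992 N

19.7992 N


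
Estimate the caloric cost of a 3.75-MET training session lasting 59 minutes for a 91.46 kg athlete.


kcal = MET * mass * time_hr
Convert time: 59 min = 0.9833 hr
kcal = 3.75 * 91.46 * 0.9833
kcal = 337.2587 kcal

337.2587 kcal


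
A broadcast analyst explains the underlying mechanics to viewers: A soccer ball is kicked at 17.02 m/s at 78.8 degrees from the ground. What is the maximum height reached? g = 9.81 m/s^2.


H = (v*sin(theta))^2 / (2*g)
vy = v*sin(theta) = 17.02 * sin(78.8 deg) = 16.6959 m/s
H = vy^2 / (2*g) = 278.7516 / (2*9.81)
H = 278.7516 / 19.62 = 14.2075 m

14.2075 m


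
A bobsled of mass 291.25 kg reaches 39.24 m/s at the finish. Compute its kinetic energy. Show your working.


KE = 0.5 * m * v^2
KE = 0.5 * 291.25 * 39.24^2
KE = 0.5 * 291.25 * 1539.7776 = 224230.113 J

224230.113 J


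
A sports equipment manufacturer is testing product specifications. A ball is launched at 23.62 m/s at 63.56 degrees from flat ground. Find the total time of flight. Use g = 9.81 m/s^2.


T = 2*v*sin(theta)/g
sin(theta) = sin(63.56 deg) = 0.8954
T = 2*23.62*0.8954 / 9.81
T = 42.2987 / 9.81 = 4.3118 s

4.3118 s


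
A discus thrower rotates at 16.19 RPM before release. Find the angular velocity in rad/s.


omega = RPM * 2 * pi / 60
omega = 16.19 * 2 * 3.14159 / 60
omega = 101.7248 / 60 = 1.6954 rad/s

1.6954 rad/s


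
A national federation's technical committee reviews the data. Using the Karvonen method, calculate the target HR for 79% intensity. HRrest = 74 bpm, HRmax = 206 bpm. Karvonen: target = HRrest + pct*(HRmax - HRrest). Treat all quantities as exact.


Target = HRrest + pct*(HRmax - HRrest)
Heart rate reserve = HRmax - HRrest = 206 - 74 = 132 bpm
Fraction = 79% = 0.79
Target = 74 + 0.79 * 132
Target = 74 + 104.28 = 178.28 bpm

178.28 bpm


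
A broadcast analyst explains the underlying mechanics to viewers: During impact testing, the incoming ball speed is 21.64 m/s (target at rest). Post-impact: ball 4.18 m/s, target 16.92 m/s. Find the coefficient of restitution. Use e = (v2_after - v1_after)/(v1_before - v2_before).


e = (v2_after - v1_after) / (v1_before - v2_before)
Numerator = 16.92 - 4.18 = 12.74
Denominator = 21.64 - 0 = 21.64
e = 12.74 / 21.64 = 0.5887

0.5887


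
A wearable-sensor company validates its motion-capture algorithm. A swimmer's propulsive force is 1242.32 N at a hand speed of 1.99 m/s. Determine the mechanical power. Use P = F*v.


P = F * v
P = 1242.32 * 1.99
P = 2472.2168 W

2472.2168 W


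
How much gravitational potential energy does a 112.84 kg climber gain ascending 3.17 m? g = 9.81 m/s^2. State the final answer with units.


PE = m * g * h
PE = 112.84 * 9.81 * 3.17
PE = 1106.9604 * 3.17 = 3509.0645 J

3509.0645 J


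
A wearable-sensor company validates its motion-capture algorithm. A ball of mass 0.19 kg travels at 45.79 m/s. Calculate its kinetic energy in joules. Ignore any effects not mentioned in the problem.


KE = 0.5 * m * v^2
KE = 0.5 * 0.19 * 45.79^2
KE = 0.5 * 0.19 * 2096.7241 = 199.1888 J

199.1888 J


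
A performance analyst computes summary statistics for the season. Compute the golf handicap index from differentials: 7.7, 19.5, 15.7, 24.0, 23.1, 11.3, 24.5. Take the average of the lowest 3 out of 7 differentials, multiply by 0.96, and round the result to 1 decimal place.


All differentials: 7.7, 19.5, 15.7, 24.0, 23.1, 11.3, 24.5
Sorted: 7.7, 11.3, 15.7, 19.5, 23.1, 24.0, 24.5
Best 3: 7.7, 11.3, 15.7
Average of best = 34.7 / 3 = 11.5667
Raw index = 11.5667 * 0.96 = 11.104
Handicap index = round(11.104, 1) = 11.1

11.1


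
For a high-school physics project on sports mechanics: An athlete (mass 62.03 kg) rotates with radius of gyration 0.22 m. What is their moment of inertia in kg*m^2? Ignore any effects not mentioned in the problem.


I = m * k^2
I = 62.03 * 0.22^2
I = 62.03 * 0.0484 = 3.0023 kg*m^2

3.0023 kg*m^2


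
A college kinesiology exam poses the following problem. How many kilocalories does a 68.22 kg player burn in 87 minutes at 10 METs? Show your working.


kcal = MET * mass * time_hr
Convert time: 87 min = 1.45 hr
kcal = 10 * 68.22 * 1.45
kcal = 989.19 kcal

989.19 kcal


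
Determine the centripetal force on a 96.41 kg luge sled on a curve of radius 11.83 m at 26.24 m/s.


Fc = m * v^2 / r
v^2 = 26.24^2 = 688.5376
Fc = 96.41 * 688.5376 / 11.83
Fc = 66381.91 / 11.83 = 5611.3195 N

5611.3195 N


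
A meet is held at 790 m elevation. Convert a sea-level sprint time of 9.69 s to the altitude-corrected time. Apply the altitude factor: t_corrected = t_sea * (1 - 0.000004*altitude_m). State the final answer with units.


Correction factor = 1 - 0.000004 * 790 = 0.99684
t_corrected = t_sea * factor = 9.69 * 0.99684
t_corrected = 9.6594 s

9.6594 s


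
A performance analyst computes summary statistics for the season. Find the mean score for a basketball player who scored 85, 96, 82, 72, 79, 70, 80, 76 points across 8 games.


Average = sum / n
Sum = 640
Average = 640 / 8 = 80

80


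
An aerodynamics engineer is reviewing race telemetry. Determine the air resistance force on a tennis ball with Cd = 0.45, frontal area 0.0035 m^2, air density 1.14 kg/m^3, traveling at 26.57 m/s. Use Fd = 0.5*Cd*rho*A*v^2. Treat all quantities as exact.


Fd = 0.5 * Cd * rho * A * v^2
Fd = 0.5 * 0.45 * 1.14 * 0.0035 * 26.57^2
v^2 = 705.9649
Fd = 0.5 * 0.45 * 1.14 * 0.0035 * 705.9649 = 0.6338 N

0.6338 N


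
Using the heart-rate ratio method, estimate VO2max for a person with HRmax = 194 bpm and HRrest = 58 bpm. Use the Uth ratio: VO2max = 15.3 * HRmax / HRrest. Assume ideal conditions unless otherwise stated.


VO2max = 15.3 * HRmax / HRrest
VO2max = 15.3 * 194 / 58
VO2max = 2968.2 / 58 = 51.1759 mL/kg/min

51.1759 mL/kg/min


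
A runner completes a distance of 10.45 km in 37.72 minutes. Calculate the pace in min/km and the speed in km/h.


Pace = time / distance = 37.72 min / 10.45 km = 3.6096 min/km
Speed = distance / time_in_hours = 10.45 / 0.6287 hr
Speed = 16.6225 km/h

3.6096 min/km, 16.6225 km/h


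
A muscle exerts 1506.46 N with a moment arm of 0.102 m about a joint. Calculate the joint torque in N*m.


tau = F * d
tau = 1506.46 * 0.102
tau = 153.6589 N*m

153.6589 N*m


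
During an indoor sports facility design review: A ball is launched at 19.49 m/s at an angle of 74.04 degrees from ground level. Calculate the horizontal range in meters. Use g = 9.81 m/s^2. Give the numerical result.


R = v^2 * sin(2*theta) / g
Convert angle to radians: theta = 74.04 deg = 1.2922 rad
sin(2*theta) = sin(2.5845) = 0.5287
R = 19.49^2 * 0.5287 / 9.81
R = 379.8601 * 0.5287 / 9.81 = 20.4735 m

20.4735 m


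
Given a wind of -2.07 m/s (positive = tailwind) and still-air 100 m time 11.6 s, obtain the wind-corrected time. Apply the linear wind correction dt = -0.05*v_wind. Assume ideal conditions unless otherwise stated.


dt = -0.05 * v_wind = -0.05 * -2.07 = 0.1035 s
t_corrected = t_still + dt = 11.6 + (0.1035)
t_corrected = 11.7035 s

11.7035 s


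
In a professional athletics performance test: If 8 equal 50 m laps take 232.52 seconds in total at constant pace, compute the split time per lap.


Split time = total_time / n_laps = 232.52 / 8
Split time = 29.065 s per lap

29.065 s


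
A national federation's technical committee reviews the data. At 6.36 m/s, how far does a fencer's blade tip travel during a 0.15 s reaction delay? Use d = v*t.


d = v * t
d = 6.36 * 0.15
d = 0.954 m

0.954 m


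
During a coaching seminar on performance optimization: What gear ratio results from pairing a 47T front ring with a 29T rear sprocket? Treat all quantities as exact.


GR = front_teeth / rear_teeth
GR = 47 / 29
GR = 1.6207

1.6207


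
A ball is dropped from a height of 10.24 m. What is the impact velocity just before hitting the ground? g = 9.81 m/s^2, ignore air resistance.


v = sqrt(2 * g * h)
v = sqrt(2 * 9.81 * 10.24)
v = sqrt(200.9088) = 14.1742 m/s

14.1742 m/s


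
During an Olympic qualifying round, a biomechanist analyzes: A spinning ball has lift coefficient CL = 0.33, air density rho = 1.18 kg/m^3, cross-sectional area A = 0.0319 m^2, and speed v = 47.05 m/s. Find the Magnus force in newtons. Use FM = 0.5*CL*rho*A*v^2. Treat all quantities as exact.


FM = 0.5 * CL * rho * A * v^2
FM = 0.5 * 0.33 * 1.18 * 0.0319 * 47.05^2
v^2 = 2213.7025
FM = 0.5 * 0.33 * 1.18 * 0.0319 * 2213.7025 = 13.7492 N

13.7492 N


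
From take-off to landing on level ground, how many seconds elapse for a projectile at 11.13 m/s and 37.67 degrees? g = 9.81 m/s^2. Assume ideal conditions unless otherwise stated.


T = 2*v*sin(theta)/g
sin(theta) = sin(37.67 deg) = 0.6111
T = 2*11.13*0.6111 / 9.81
T = 13.6034 / 9.81 = 1.3867 s

1.3867 s


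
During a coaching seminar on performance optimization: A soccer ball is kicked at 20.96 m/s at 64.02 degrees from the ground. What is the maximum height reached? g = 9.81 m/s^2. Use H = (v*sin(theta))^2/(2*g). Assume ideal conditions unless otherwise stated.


H = (v*sin(theta))^2 / (2*g)
vy = v*sin(theta) = 20.96 * sin(64.02 deg) = 18.8419 m/s
H = vy^2 / (2*g) = 355.0183 / (2*9.81)
H = 355.0183 / 19.62 = 18.0947 m

18.0947 m


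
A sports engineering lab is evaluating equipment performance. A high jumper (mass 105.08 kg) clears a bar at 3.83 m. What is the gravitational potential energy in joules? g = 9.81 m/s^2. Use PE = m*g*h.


PE = m * g * h
PE = 105.08 * 9.81 * 3.83
PE = 1030.8348 * 3.83 = 3948.0973 J

3948.0973 J


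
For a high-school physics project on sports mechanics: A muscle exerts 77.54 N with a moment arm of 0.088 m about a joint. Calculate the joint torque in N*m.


tau = F * d
tau = 77.54 * 0.088
tau = 6.8235 N*m

6.8235 N*m


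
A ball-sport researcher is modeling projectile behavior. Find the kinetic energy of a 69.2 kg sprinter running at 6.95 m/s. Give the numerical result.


KE = 0.5 * m * v^2
KE = 0.5 * 69.2 * 6.95^2
KE = 0.5 * 69.2 * 48.3025 = 1671.2665 J

1671.2665 J


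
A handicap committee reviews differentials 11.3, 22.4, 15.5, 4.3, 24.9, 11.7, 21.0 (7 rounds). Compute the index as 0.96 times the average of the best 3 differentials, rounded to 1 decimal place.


All differentials: 11.3, 22.4, 15.5, 4.3, 24.9, 11.7, 21.0
Sorted: 4.3, 11.3, 11.7, 15.5, 21.0, 22.4, 24.9
Best 3: 4.3, 11.3, 11.7
Average of best = 27.3 / 3 = 9.1
Raw index = 9.1 * 0.96 = 8.736
Handicap index = round(8.736, 1) = 8.7

8.7


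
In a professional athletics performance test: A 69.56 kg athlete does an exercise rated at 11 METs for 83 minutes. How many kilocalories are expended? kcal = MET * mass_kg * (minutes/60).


kcal = MET * mass * time_hr
Convert time: 83 min = 1.3833 hr
kcal = 11 * 69.56 * 1.3833
kcal = 1058.4713 kcal

1058.4713 kcal


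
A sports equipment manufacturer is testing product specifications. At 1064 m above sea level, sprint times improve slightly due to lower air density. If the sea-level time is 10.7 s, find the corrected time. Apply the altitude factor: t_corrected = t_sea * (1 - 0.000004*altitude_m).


Correction factor = 1 - 0.000004 * 1064 = 0.995744
t_corrected = t_sea * factor = 10.7 * 0.995744
t_corrected = 10.6545 s

10.6545 s
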